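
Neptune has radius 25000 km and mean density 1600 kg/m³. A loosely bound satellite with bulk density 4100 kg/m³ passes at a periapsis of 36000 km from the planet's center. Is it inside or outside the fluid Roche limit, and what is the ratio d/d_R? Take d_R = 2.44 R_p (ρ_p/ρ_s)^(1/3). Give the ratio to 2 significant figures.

d_R = 2.44 × (25000 km) × (1600/4100)^(1/3) = 44580 km
d/d_R = (36000) / (44580) = 0.81
Since d/d_R < 1, the body is inside the Roche limit.

inside; d/d_R ≈ 0.81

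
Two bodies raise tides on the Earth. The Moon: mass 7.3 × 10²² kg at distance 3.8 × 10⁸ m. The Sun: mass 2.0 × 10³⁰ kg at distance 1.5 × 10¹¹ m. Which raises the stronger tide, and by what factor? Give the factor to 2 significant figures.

The Moon, by a factor of ≈ 2.2

Compare M/d³ for the two perturbers:
The Moon: (7.3 × 10²²) / (3.8 × 10⁸)³ = 1.330 × 10⁻³
The Sun: (2.0 × 10³⁰) / (1.5 × 10¹¹)³ = 5.926 × 10⁻⁴
Ratio (larger/smaller) = 2.2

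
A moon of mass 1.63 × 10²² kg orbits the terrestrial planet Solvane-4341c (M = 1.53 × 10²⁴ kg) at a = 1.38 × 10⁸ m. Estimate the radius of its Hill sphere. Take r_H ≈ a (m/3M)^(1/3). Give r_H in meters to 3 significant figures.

r_H ≈ a (m/3M)^(1/3)
    = (1.38 × 10⁸) × (1.63 × 10²² / (3 × 1.53 × 10²⁴))^(1/3)
    = 2.11 × 10⁷ m

2.11 × 10⁷ m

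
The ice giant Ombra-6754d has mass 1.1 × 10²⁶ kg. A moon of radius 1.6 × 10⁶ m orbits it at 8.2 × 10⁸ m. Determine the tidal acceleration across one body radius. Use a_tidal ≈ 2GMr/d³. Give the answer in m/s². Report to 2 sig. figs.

4.3 × 10⁻⁵ m/s²

Differencing GM/(d−r)² and GM/d² to first order in r/d gives 2GMr/d³.
Δg = 2GMr/d³
   = 2 × (6.674 × 10⁻¹¹) × (1.1 × 10²⁶) × (1.6 × 10⁶) / (8.2 × 10⁸)³
   = 4.3 × 10⁻⁵ m/s²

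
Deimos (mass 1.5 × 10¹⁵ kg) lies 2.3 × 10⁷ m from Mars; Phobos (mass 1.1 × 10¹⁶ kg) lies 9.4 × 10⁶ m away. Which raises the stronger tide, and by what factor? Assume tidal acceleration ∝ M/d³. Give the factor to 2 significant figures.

Phobos, by a factor of ≈ 110

Compare M/d³ for the two perturbers:
Deimos: (1.5 × 10¹⁵) / (2.3 × 10⁷)³ = 1.233 × 10⁻⁷
Phobos: (1.1 × 10¹⁶) / (9.4 × 10⁶)³ = 1.324 × 10⁻⁵
Ratio (larger/smaller) = 110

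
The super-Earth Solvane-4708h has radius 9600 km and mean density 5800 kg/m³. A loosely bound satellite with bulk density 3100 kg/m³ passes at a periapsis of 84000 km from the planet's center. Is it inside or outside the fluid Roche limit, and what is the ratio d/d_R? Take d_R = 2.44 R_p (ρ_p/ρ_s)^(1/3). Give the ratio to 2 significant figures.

outside; d/d_R ≈ 2.9

d_R = 2.44 × (9600 km) × (5800/3100)^(1/3) = 28860 km
d/d_R = (84000) / (28860) = 2.9
Since d/d_R > 1, the body is outside the Roche limit.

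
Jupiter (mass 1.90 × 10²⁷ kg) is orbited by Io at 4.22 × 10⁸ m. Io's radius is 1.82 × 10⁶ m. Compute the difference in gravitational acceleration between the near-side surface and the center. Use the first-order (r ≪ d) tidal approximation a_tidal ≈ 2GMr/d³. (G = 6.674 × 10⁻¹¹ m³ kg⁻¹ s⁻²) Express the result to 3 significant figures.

Differencing GM/(d−r)² and GM/d² to first order in r/d gives 2GMr/d³.
Δa = 2GMr/d³
   = 2 × (6.674 × 10⁻¹¹) × (1.90 × 10²⁷) × (1.82 × 10⁶) / (4.22 × 10⁸)³
   = 6.14 × 10⁻³ m/s²

6.14 × 10⁻³ m/s²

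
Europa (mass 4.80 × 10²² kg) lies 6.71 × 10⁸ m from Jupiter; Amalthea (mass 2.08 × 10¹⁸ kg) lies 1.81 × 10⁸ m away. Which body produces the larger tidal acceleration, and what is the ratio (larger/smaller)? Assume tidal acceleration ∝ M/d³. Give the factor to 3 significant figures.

Compare M/d³ for the two perturbers:
Europa: (4.80 × 10²²) / (6.71 × 10⁸)³ = 1.589 × 10⁻⁴
Amalthea: (2.08 × 10¹⁸) / (1.81 × 10⁸)³ = 3.508 × 10⁻⁷
Ratio (larger/smaller) = 453

Europa, by a factor of ≈ 453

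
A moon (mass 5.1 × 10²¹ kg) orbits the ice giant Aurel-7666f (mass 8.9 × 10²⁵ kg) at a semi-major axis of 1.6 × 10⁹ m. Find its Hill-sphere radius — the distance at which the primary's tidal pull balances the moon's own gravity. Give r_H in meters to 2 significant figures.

4.3 × 10⁷ m

r_H ≈ a (m/3M)^(1/3)
    = (1.6 × 10⁹) × (5.1 × 10²¹ / (3 × 8.9 × 10²⁵))^(1/3)
    = 4.3 × 10⁷ m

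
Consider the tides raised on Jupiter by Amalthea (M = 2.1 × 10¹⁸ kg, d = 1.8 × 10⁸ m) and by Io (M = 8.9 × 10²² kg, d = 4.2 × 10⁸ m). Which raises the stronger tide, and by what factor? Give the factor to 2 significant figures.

Io, by a factor of ≈ 3300

Tidal stretch scales as M/d³; compute that for each body.
Amalthea: (2.1 × 10¹⁸) / (1.8 × 10⁸)³ = 3.601 × 10⁻⁷
Io: (8.9 × 10²²) / (4.2 × 10⁸)³ = 1.201 × 10⁻³
Ratio (larger/smaller) = 3300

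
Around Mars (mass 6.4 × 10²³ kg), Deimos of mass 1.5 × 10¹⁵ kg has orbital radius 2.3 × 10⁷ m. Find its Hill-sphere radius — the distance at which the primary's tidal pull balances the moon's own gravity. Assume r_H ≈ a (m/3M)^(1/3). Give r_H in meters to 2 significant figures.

2.1 × 10⁴ m

r_H ≈ a (m/3M)^(1/3)
    = (2.3 × 10⁷) × (1.5 × 10¹⁵ / (3 × 6.4 × 10²³))^(1/3)
    = 2.1 × 10⁴ m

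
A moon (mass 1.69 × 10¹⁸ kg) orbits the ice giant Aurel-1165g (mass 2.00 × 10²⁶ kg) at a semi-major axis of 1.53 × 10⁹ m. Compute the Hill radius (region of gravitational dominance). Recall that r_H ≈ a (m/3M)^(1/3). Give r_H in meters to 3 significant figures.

2.16 × 10⁶ m

r_H ≈ a (m/3M)^(1/3)
    = (1.53 × 10⁹) × (1.69 × 10¹⁸ / (3 × 2.00 × 10²⁶))^(1/3)
    = 2.16 × 10⁶ m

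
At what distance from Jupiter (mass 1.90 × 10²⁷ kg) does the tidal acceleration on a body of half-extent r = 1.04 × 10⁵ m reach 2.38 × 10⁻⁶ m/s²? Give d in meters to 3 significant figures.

2GMr/d³ = a_tidal  ⇒  d = (2GMr / a_tidal)^(1/3)
d = (2 × 6.674×10⁻¹¹ × (1.90 × 10²⁷) × (1.04 × 10⁵) / (2.38 × 10⁻⁶))^(1/3)
  = 2.23 × 10⁹ m

2.23 × 10⁹ m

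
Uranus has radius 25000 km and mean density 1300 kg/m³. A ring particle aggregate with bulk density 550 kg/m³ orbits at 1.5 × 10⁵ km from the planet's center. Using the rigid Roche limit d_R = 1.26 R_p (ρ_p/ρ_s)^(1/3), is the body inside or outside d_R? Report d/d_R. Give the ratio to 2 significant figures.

outside; d/d_R ≈ 3.6

d_R = 1.26 × (25000 km) × (1300/550)^(1/3) = 41960 km
d/d_R = (1.5 × 10⁵) / (41960) = 3.6
Since d/d_R > 1, the body is outside the Roche limit.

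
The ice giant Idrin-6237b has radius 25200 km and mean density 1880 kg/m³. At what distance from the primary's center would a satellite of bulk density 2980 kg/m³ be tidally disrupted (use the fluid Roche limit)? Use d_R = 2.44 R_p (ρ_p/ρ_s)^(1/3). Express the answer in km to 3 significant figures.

52700 km

d_R = 2.44 × 25200 km × (1880/2980)^(1/3)
    = 52700 km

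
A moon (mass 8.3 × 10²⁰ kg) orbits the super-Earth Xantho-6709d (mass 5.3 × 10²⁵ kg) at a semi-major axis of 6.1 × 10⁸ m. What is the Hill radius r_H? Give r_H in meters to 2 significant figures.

1.1 × 10⁷ m

r_H ≈ a (m/3M)^(1/3)
    = (6.1 × 10⁸) × (8.3 × 10²⁰ / (3 × 5.3 × 10²⁵))^(1/3)
    = 1.1 × 10⁷ m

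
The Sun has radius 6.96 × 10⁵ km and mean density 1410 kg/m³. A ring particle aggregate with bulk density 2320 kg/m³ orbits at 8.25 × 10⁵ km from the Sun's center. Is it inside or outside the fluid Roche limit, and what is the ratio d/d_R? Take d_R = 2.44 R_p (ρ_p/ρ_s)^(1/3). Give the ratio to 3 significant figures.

d_R = 2.44 × (6.96 × 10⁵ km) × (1410/2320)^(1/3) = 1.438 × 10⁶ km
d/d_R = (8.25 × 10⁵) / (1.438 × 10⁶) = 0.574
Since d/d_R < 1, the body is inside the Roche limit.

inside; d/d_R ≈ 0.574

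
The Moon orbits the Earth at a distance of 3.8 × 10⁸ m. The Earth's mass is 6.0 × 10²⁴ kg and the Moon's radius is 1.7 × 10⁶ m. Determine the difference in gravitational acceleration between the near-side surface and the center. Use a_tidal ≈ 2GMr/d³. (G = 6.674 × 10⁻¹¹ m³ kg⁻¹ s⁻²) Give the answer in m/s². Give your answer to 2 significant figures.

2.5 × 10⁻⁵ m/s²

Δa = 2GMr/d³
   = 2 × (6.674 × 10⁻¹¹) × (6.0 × 10²⁴) × (1.7 × 10⁶) / (3.8 × 10⁸)³
   = 2.5 × 10⁻⁵ m/s²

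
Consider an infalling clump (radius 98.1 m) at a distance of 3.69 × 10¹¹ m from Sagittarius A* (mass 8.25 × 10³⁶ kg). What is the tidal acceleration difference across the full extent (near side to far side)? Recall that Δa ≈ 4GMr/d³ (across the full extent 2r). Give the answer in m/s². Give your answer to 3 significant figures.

a_tidal = 4GMr/d³
        = 4 × (6.674 × 10⁻¹¹) × (8.25 × 10³⁶) × (98.1) / (3.69 × 10¹¹)³
        = 4.30 × 10⁻⁶ m/s²

4.30 × 10⁻⁶ m/s²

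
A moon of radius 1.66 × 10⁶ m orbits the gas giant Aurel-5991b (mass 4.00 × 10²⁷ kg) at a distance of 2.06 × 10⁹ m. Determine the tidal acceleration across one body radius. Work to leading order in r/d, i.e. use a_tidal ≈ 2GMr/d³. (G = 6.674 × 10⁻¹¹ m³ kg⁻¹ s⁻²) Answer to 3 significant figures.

1.01 × 10⁻⁴ m/s²

Δa = 2GMr/d³
   = 2 × (6.674 × 10⁻¹¹) × (4.00 × 10²⁷) × (1.66 × 10⁶) / (2.06 × 10⁹)³
   = 1.01 × 10⁻⁴ m/s²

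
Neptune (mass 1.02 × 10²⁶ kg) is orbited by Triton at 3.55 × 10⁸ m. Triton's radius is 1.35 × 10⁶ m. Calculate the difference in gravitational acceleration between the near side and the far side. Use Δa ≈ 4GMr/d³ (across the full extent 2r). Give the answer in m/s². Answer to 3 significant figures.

Δa = 4GMr/d³
   = 4 × (6.674 × 10⁻¹¹) × (1.02 × 10²⁶) × (1.35 × 10⁶) / (3.55 × 10⁸)³
   = 8.22 × 10⁻⁴ m/s²

8.22 × 10⁻⁴ m/s²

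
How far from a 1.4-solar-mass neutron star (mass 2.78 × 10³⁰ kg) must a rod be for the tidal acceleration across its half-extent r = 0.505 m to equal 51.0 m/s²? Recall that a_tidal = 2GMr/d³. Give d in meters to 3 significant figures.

1.54 × 10⁶ m

2GMr/d³ = a_tidal  ⇒  d = (2GMr / a_tidal)^(1/3)
d = (2 × 6.674×10⁻¹¹ × (2.78 × 10³⁰) × (0.505) / (51.0))^(1/3)
  = 1.54 × 10⁶ m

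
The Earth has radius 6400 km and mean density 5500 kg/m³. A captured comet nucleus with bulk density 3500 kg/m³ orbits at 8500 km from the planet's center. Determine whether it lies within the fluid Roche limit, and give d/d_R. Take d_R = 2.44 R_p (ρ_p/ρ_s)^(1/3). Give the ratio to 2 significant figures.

d_R = 2.44 × (6400 km) × (5500/3500)^(1/3) = 18160 km
d/d_R = (8500) / (18160) = 0.47
Since d/d_R < 1, the body is inside the Roche limit.

inside; d/d_R ≈ 0.47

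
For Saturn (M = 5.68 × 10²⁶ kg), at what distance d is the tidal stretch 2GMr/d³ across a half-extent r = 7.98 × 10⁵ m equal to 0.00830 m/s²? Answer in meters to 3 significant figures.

1.94 × 10⁸ m

2GMr/d³ = a_tidal  ⇒  d = (2GMr / a_tidal)^(1/3)
d = (2 × 6.674×10⁻¹¹ × (5.68 × 10²⁶) × (7.98 × 10⁵) / (0.00830))^(1/3)
  = 1.94 × 10⁸ m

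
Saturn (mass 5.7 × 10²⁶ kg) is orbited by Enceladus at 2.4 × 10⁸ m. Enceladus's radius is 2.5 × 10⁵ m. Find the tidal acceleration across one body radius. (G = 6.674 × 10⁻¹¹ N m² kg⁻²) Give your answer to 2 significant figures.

1.4 × 10⁻³ m/s²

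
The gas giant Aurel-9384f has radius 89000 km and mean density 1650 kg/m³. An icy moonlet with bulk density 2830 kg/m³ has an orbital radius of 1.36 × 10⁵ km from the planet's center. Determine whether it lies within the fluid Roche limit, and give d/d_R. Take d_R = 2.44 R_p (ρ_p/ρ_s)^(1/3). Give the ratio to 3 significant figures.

d_R = 2.44 × (89000 km) × (1650/2830)^(1/3) = 1.814 × 10⁵ km
d/d_R = (1.36 × 10⁵) / (1.814 × 10⁵) = 0.750
Since d/d_R < 1, the body is inside the Roche limit.

inside; d/d_R ≈ 0.750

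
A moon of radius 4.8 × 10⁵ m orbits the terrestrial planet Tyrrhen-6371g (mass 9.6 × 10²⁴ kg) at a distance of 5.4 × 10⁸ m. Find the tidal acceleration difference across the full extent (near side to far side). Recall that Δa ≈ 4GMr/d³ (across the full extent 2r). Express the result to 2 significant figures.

7.8 × 10⁻⁶ m/s²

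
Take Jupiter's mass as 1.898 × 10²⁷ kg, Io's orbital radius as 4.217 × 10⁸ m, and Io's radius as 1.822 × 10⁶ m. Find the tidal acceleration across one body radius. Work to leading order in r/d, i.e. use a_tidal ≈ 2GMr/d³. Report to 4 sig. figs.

6.155 × 10⁻³ m/s²

Δa = 2GMr/d³
   = 2 × (6.674 × 10⁻¹¹) × (1.898 × 10²⁷) × (1.822 × 10⁶) / (4.217 × 10⁸)³
   = 6.155 × 10⁻³ m/s²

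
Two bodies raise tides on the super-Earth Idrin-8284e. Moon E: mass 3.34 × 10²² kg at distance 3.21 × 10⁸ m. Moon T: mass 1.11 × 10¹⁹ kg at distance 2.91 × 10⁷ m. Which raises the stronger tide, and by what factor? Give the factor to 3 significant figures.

Moon E, by a factor of ≈ 2.24

Tidal stretch scales as M/d³; compute that for each body.
Moon E: (3.34 × 10²²) / (3.21 × 10⁸)³ = 1.010 × 10⁻³
Moon T: (1.11 × 10¹⁹) / (2.91 × 10⁷)³ = 4.504 × 10⁻⁴
Ratio (larger/smaller) = 2.24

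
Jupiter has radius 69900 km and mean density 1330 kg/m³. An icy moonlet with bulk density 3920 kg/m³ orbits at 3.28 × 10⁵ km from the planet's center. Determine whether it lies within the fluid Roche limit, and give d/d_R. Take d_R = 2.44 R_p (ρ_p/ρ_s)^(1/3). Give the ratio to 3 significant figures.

d_R = 2.44 × (69900 km) × (1330/3920)^(1/3) = 1.190 × 10⁵ km
d/d_R = (3.28 × 10⁵) / (1.190 × 10⁵) = 2.76
Since d/d_R > 1, the body is outside the Roche limit.

outside; d/d_R ≈ 2.76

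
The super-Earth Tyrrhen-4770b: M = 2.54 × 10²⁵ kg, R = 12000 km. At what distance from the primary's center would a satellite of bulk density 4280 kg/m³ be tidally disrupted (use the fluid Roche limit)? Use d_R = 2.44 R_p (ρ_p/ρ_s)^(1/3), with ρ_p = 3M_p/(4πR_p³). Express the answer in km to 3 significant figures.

27400 km

ρ_p = 3M_p/(4πR_p³) = 3 × (2.54 × 10²⁵) / (4π × (1.20 × 10⁷ m)³) = 3510 kg/m³
d_R = 2.44 × 12000 km × (3510/4280)^(1/3)
    = 27400 km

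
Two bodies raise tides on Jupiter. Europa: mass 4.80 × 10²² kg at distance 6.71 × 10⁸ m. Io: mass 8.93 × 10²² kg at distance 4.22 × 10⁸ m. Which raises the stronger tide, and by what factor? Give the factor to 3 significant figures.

Io, by a factor of ≈ 7.48

Tidal stretch scales as M/d³; compute that for each body.
Europa: (4.80 × 10²²) / (6.71 × 10⁸)³ = 1.589 × 10⁻⁴
Io: (8.93 × 10²²) / (4.22 × 10⁸)³ = 1.188 × 10⁻³
Ratio (larger/smaller) = 7.48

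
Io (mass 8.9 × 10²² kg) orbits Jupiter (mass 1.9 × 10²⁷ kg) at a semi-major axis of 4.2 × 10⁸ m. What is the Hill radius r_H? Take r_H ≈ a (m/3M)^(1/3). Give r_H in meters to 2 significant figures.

1.0 × 10⁷ m

r_H ≈ a (m/3M)^(1/3)
    = (4.2 × 10⁸) × (8.9 × 10²² / (3 × 1.9 × 10²⁷))^(1/3)
    = 1.0 × 10⁷ m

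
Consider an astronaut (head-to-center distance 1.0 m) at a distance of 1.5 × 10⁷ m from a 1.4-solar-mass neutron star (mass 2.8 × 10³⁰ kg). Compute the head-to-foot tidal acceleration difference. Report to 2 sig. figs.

2.2 × 10⁻¹ m/s²

Δa = 4GMr/d³
   = 4 × (6.674 × 10⁻¹¹) × (2.8 × 10³⁰) × (1.0) / (1.5 × 10⁷)³
   = 2.2 × 10⁻¹ m/s²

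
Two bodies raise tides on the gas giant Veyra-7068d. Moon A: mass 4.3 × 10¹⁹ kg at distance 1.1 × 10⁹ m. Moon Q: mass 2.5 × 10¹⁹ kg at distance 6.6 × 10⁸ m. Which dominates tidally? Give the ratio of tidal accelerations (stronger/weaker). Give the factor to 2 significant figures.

Moon Q, by a factor of ≈ 2.7

Tidal stretch scales as M/d³; compute that for each body.
Moon A: (4.3 × 10¹⁹) / (1.1 × 10⁹)³ = 3.231 × 10⁻⁸
Moon Q: (2.5 × 10¹⁹) / (6.6 × 10⁸)³ = 8.696 × 10⁻⁸
Ratio (larger/smaller) = 2.7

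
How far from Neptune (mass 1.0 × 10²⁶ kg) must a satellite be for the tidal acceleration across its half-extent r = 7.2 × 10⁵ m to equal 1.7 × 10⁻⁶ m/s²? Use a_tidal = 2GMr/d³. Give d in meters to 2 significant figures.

1.8 × 10⁹ m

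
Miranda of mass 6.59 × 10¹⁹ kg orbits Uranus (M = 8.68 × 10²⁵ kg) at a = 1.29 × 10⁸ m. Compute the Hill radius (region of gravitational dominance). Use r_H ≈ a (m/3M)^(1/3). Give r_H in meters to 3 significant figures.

8.16 × 10⁵ m

r_H ≈ a (m/3M)^(1/3)
    = (1.29 × 10⁸) × (6.59 × 10¹⁹ / (3 × 8.68 × 10²⁵))^(1/3)
    = 8.16 × 10⁵ m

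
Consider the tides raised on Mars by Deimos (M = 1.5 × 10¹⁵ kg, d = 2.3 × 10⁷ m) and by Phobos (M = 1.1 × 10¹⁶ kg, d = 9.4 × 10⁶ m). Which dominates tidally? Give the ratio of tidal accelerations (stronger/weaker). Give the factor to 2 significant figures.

Compare M/d³ for the two perturbers:
Deimos: (1.5 × 10¹⁵) / (2.3 × 10⁷)³ = 1.233 × 10⁻⁷
Phobos: (1.1 × 10¹⁶) / (9.4 × 10⁶)³ = 1.324 × 10⁻⁵
Ratio (larger/smaller) = 110

Phobos, by a factor of ≈ 110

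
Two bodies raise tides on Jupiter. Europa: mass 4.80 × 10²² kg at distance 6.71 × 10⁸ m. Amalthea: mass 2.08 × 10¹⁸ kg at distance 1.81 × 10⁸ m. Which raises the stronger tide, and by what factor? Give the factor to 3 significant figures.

Europa, by a factor of ≈ 453

Tidal stretch scales as M/d³; compute that for each body.
Europa: (4.80 × 10²²) / (6.71 × 10⁸)³ = 1.589 × 10⁻⁴
Amalthea: (2.08 × 10¹⁸) / (1.81 × 10⁸)³ = 3.508 × 10⁻⁷
Ratio (larger/smaller) = 453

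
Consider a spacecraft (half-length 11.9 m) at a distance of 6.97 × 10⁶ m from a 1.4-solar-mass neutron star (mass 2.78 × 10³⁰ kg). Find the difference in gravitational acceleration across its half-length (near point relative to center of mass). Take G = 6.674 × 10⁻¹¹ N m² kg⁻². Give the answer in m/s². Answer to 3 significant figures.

Δa = 2GMr/d³
   = 2 × (6.674 × 10⁻¹¹) × (2.78 × 10³⁰) × (11.9) / (6.97 × 10⁶)³
   = 1.30 × 10¹ m/s²

1.30 × 10¹ m/s²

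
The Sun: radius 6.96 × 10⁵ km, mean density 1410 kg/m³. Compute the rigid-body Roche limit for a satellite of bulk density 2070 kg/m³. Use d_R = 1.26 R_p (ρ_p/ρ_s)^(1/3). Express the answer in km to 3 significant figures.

7.72 × 10⁵ km

d_R = 1.26 × 6.96 × 10⁵ km × (1410/2070)^(1/3)
    = 7.72 × 10⁵ km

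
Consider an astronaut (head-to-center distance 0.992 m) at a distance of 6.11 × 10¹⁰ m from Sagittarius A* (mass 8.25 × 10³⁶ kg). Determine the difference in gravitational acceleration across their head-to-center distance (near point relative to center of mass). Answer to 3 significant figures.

4.79 × 10⁻⁶ m/s²

Δa = 2GMr/d³
   = 2 × (6.674 × 10⁻¹¹) × (8.25 × 10³⁶) × (0.992) / (6.11 × 10¹⁰)³
   = 4.79 × 10⁻⁶ m/s²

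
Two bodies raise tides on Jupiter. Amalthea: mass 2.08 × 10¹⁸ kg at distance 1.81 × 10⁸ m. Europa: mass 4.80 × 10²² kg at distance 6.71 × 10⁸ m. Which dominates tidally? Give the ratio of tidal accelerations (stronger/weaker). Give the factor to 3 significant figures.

Europa, by a factor of ≈ 453

Compare M/d³ for the two perturbers:
Amalthea: (2.08 × 10¹⁸) / (1.81 × 10⁸)³ = 3.508 × 10⁻⁷
Europa: (4.80 × 10²²) / (6.71 × 10⁸)³ = 1.589 × 10⁻⁴
Ratio (larger/smaller) = 453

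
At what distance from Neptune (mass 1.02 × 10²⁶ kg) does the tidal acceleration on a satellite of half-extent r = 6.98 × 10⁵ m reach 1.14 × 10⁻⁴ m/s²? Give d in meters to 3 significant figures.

2GMr/d³ = a_tidal  ⇒  d = (2GMr / a_tidal)^(1/3)
d = (2 × 6.674×10⁻¹¹ × (1.02 × 10²⁶) × (6.98 × 10⁵) / (1.14 × 10⁻⁴))^(1/3)
  = 4.37 × 10⁸ m

4.37 × 10⁸ m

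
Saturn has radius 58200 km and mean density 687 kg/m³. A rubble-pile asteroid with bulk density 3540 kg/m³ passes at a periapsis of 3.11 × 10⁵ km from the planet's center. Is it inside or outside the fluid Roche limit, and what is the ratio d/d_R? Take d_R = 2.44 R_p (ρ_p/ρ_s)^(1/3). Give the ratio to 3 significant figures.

outside; d/d_R ≈ 3.78

d_R = 2.44 × (58200 km) × (687/3540)^(1/3) = 82220 km
d/d_R = (3.11 × 10⁵) / (82220) = 3.78
Since d/d_R > 1, the body is outside the Roche limit.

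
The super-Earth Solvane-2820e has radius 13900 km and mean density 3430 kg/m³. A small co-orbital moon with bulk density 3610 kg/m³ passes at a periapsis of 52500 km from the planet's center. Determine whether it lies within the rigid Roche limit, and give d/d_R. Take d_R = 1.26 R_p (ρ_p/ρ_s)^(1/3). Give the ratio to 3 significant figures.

d_R = 1.26 × (13900 km) × (3430/3610)^(1/3) = 17220 km
d/d_R = (52500) / (17220) = 3.05
Since d/d_R > 1, the body is outside the Roche limit.

outside; d/d_R ≈ 3.05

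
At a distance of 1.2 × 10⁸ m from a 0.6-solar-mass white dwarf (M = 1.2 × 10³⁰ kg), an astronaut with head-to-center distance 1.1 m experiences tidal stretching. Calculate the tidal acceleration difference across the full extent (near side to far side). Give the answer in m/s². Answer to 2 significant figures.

2.0 × 10⁻⁴ m/s²

Differencing GM/(d−r)² and GM/(d+r)² to first order in r/d gives 4GMr/d³.
a_tidal = 4GMr/d³
        = 4 × (6.674 × 10⁻¹¹) × (1.2 × 10³⁰) × (1.1) / (1.2 × 10⁸)³
        = 2.0 × 10⁻⁴ m/s²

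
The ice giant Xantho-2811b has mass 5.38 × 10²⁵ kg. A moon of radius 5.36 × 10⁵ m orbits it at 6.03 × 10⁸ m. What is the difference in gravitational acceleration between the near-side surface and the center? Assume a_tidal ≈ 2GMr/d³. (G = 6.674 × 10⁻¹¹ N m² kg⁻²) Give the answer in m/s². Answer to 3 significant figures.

1.76 × 10⁻⁵ m/s²

Since r ≪ d, expand the inverse-square field across one radius to get the leading 2GMr/d³ term.
Δa = 2GMr/d³
   = 2 × (6.674 × 10⁻¹¹) × (5.38 × 10²⁵) × (5.36 × 10⁵) / (6.03 × 10⁸)³
   = 1.76 × 10⁻⁵ m/s²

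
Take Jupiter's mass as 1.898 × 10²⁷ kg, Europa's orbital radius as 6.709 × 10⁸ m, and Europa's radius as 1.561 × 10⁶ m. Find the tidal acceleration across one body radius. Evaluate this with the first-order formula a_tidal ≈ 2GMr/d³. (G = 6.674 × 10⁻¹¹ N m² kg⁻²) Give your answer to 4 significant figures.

Δg = 2GMr/d³
   = 2 × (6.674 × 10⁻¹¹) × (1.898 × 10²⁷) × (1.561 × 10⁶) / (6.709 × 10⁸)³
   = 1.310 × 10⁻³ m/s²

1.310 × 10⁻³ m/s²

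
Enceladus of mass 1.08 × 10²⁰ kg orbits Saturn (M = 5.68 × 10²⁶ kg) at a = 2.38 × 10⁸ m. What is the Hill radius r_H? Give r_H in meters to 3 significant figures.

9.49 × 10⁵ m

r_H ≈ a (m/3M)^(1/3)
    = (2.38 × 10⁸) × (1.08 × 10²⁰ / (3 × 5.68 × 10²⁶))^(1/3)
    = 9.49 × 10⁵ m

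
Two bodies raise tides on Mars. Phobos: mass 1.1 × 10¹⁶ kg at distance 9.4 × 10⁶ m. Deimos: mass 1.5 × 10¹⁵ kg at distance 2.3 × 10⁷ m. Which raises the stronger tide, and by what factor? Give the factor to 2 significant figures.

Tidal acceleration ∝ M/d³, so compare M/d³ for each.
Phobos: (1.1 × 10¹⁶) / (9.4 × 10⁶)³ = 1.324 × 10⁻⁵
Deimos: (1.5 × 10¹⁵) / (2.3 × 10⁷)³ = 1.233 × 10⁻⁷
Ratio (larger/smaller) = 110

Phobos, by a factor of ≈ 110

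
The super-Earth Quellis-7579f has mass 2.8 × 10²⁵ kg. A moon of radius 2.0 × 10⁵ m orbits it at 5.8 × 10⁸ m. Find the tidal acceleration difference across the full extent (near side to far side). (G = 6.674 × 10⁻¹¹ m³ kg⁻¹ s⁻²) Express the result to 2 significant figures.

The field gradient is 2GM/d³; across the full diameter 2r the difference is 4GMr/d³.
a_tidal = 4GMr/d³
        = 4 × (6.674 × 10⁻¹¹) × (2.8 × 10²⁵) × (2.0 × 10⁵) / (5.8 × 10⁸)³
        = 7.7 × 10⁻⁶ m/s²

7.7 × 10⁻⁶ m/s²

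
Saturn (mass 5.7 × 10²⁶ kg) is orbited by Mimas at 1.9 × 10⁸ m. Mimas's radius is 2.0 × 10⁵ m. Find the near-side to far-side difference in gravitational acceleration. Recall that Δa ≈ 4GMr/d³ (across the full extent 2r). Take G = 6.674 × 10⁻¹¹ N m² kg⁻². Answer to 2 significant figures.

Δa = 4GMr/d³
   = 4 × (6.674 × 10⁻¹¹) × (5.7 × 10²⁶) × (2.0 × 10⁵) / (1.9 × 10⁸)³
   = 4.4 × 10⁻³ m/s²

4.4 × 10⁻³ m/s²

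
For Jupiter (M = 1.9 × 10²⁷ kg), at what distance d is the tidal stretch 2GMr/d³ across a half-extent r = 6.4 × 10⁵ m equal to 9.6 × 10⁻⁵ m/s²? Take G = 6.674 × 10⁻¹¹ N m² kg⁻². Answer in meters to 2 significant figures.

1.2 × 10⁹ m

2GMr/d³ = a_tidal  ⇒  d = (2GMr / a_tidal)^(1/3)
d = (2 × 6.674×10⁻¹¹ × (1.9 × 10²⁷) × (6.4 × 10⁵) / (9.6 × 10⁻⁵))^(1/3)
  = 1.2 × 10⁹ m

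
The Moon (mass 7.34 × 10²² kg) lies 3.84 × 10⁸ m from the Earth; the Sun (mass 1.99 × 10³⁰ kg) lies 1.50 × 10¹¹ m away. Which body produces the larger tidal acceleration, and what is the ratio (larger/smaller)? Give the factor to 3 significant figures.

The tide-raising term goes as M/d³ (the gradient of a 1/d² field).
The Moon: (7.34 × 10²²) / (3.84 × 10⁸)³ = 1.296 × 10⁻³
The Sun: (1.99 × 10³⁰) / (1.50 × 10¹¹)³ = 5.896 × 10⁻⁴
Ratio (larger/smaller) = 2.20

The Moon, by a factor of ≈ 2.20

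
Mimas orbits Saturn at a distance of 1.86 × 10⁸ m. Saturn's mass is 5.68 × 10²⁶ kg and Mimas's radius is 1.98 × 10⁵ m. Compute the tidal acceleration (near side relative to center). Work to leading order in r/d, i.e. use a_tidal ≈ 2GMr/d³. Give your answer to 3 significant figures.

The tidal stretch is the gradient of GM/d² times the body's extent r, hence the 1/d³ dependence.
a_tidal = 2GMr/d³
        = 2 × (6.674 × 10⁻¹¹) × (5.68 × 10²⁶) × (1.98 × 10⁵) / (1.86 × 10⁸)³
        = 2.33 × 10⁻³ m/s²

2.33 × 10⁻³ m/s²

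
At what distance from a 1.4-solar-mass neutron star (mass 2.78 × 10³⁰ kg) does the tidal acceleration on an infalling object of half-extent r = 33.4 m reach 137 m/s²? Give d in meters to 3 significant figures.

4.49 × 10⁶ m

2GMr/d³ = a_tidal  ⇒  d = (2GMr / a_tidal)^(1/3)
d = (2 × 6.674×10⁻¹¹ × (2.78 × 10³⁰) × (33.4) / (137))^(1/3)
  = 4.49 × 10⁶ m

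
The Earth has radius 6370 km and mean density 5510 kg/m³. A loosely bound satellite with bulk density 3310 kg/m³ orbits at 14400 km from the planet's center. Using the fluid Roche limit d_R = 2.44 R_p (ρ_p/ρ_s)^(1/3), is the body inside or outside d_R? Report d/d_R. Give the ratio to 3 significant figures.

d_R = 2.44 × (6370 km) × (5510/3310)^(1/3) = 18420 km
d/d_R = (14400) / (18420) = 0.782
Since d/d_R < 1, the body is inside the Roche limit.

inside; d/d_R ≈ 0.782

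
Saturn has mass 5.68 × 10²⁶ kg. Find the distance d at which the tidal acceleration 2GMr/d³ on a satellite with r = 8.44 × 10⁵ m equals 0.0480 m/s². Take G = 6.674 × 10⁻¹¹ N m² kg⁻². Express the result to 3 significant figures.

1.10 × 10⁸ m

2GMr/d³ = a_tidal  ⇒  d = (2GMr / a_tidal)^(1/3)
d = (2 × 6.674×10⁻¹¹ × (5.68 × 10²⁶) × (8.44 × 10⁵) / (0.0480))^(1/3)
  = 1.10 × 10⁸ m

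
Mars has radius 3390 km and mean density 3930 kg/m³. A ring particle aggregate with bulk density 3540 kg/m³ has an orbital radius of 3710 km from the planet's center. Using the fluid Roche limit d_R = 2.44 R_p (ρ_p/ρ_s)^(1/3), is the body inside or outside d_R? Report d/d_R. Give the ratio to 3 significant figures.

inside; d/d_R ≈ 0.433

d_R = 2.44 × (3390 km) × (3930/3540)^(1/3) = 8565 km
d/d_R = (3710) / (8565) = 0.433
Since d/d_R < 1, the body is inside the Roche limit.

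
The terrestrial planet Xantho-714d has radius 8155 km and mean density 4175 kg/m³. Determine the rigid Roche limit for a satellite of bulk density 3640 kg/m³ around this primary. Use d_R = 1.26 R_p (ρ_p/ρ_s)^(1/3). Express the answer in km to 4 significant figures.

10760 km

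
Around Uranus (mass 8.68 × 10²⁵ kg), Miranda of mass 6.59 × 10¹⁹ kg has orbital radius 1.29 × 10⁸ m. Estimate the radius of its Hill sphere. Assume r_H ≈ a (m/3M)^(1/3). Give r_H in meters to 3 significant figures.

r_H ≈ a (m/3M)^(1/3)
    = (1.29 × 10⁸) × (6.59 × 10¹⁹ / (3 × 8.68 × 10²⁵))^(1/3)
    = 8.16 × 10⁵ m

8.16 × 10⁵ m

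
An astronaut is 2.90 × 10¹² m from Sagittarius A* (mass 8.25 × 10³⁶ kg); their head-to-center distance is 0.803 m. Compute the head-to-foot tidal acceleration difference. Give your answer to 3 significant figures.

Δa = 4GMr/d³
   = 4 × (6.674 × 10⁻¹¹) × (8.25 × 10³⁶) × (0.803) / (2.90 × 10¹²)³
   = 7.25 × 10⁻¹¹ m/s²

7.25 × 10⁻¹¹ m/s²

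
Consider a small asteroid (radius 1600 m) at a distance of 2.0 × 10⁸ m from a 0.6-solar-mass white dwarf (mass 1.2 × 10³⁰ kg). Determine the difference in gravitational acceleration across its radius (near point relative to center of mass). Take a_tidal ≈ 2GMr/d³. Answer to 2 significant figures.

Differencing GM/(d−r)² and GM/d² to first order in r/d gives 2GMr/d³.
Δg = 2GMr/d³
   = 2 × (6.674 × 10⁻¹¹) × (1.2 × 10³⁰) × (1600) / (2.0 × 10⁸)³
   = 3.2 × 10⁻² m/s²

3.2 × 10⁻² m/s²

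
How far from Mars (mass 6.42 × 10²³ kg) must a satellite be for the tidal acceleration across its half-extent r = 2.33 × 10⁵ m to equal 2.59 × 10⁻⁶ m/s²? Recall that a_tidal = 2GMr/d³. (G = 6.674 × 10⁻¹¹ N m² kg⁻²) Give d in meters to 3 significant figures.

1.98 × 10⁸ m

2GMr/d³ = a_tidal  ⇒  d = (2GMr / a_tidal)^(1/3)
d = (2 × 6.674×10⁻¹¹ × (6.42 × 10²³) × (2.33 × 10⁵) / (2.59 × 10⁻⁶))^(1/3)
  = 1.98 × 10⁸ m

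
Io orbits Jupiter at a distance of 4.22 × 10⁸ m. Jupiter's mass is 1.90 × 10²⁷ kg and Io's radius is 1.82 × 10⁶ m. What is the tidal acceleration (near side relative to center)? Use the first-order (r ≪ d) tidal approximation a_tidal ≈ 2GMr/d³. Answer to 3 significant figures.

6.14 × 10⁻³ m/s²

Δg = 2GMr/d³
   = 2 × (6.674 × 10⁻¹¹) × (1.90 × 10²⁷) × (1.82 × 10⁶) / (4.22 × 10⁸)³
   = 6.14 × 10⁻³ m/s²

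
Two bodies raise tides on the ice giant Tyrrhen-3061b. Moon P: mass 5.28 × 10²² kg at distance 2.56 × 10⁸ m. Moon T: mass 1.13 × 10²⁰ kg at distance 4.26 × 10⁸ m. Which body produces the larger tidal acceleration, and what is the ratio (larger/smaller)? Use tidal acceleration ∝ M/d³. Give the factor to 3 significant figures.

Moon P, by a factor of ≈ 2150

The tide-raising term goes as M/d³ (the gradient of a 1/d² field).
Moon P: (5.28 × 10²²) / (2.56 × 10⁸)³ = 3.147 × 10⁻³
Moon T: (1.13 × 10²⁰) / (4.26 × 10⁸)³ = 1.462 × 10⁻⁶
Ratio (larger/smaller) = 2150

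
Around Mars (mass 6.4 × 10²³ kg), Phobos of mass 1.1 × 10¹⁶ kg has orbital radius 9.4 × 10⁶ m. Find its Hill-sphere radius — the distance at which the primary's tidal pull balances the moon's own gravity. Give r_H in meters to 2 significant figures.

1.7 × 10⁴ m

r_H ≈ a (m/3M)^(1/3)
    = (9.4 × 10⁶) × (1.1 × 10¹⁶ / (3 × 6.4 × 10²³))^(1/3)
    = 1.7 × 10⁴ m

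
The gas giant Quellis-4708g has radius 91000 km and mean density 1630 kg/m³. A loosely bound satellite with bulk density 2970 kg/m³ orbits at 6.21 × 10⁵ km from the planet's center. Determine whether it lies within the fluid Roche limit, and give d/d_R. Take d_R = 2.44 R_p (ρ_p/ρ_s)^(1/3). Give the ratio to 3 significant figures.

d_R = 2.44 × (91000 km) × (1630/2970)^(1/3) = 1.818 × 10⁵ km
d/d_R = (6.21 × 10⁵) / (1.818 × 10⁵) = 3.42
Since d/d_R > 1, the body is outside the Roche limit.

outside; d/d_R ≈ 3.42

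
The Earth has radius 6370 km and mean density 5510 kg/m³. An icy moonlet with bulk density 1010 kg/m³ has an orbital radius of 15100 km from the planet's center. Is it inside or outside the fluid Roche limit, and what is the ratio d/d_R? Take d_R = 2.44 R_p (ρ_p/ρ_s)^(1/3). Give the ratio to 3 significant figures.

inside; d/d_R ≈ 0.552

d_R = 2.44 × (6370 km) × (5510/1010)^(1/3) = 27360 km
d/d_R = (15100) / (27360) = 0.552
Since d/d_R < 1, the body is inside the Roche limit.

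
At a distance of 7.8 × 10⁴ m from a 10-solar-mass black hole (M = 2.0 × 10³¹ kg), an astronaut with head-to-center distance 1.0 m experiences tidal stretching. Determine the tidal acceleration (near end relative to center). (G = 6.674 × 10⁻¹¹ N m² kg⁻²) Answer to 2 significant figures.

Δa = 2GMr/d³
   = 2 × (6.674 × 10⁻¹¹) × (2.0 × 10³¹) × (1.0) / (7.8 × 10⁴)³
   = 5.6 × 10⁶ m/s²

5.6 × 10⁶ m/s²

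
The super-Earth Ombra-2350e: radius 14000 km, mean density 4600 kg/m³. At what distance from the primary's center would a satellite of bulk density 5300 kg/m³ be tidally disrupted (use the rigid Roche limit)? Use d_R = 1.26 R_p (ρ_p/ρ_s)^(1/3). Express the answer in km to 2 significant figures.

17000 km

d_R = 1.26 × 14000 km × (4600/5300)^(1/3)
    = 17000 km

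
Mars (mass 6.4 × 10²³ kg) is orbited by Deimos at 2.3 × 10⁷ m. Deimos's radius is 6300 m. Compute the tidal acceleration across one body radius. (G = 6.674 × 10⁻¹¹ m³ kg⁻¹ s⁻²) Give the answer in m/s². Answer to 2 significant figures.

4.4 × 10⁻⁵ m/s²

a_tidal = 2GMr/d³
        = 2 × (6.674 × 10⁻¹¹) × (6.4 × 10²³) × (6300) / (2.3 × 10⁷)³
        = 4.4 × 10⁻⁵ m/s²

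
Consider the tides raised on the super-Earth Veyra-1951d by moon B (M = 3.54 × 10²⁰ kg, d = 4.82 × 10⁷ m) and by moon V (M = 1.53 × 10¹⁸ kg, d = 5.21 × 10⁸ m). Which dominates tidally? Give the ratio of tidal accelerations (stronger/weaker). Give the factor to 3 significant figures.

Moon B, by a factor of ≈ 2.92 × 10⁵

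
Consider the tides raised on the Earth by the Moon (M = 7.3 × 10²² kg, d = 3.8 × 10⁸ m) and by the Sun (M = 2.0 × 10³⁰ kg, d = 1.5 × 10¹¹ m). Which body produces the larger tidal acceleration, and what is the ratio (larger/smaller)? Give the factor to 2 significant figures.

Tidal stretch scales as M/d³; compute that for each body.
The Moon: (7.3 × 10²²) / (3.8 × 10⁸)³ = 1.330 × 10⁻³
The Sun: (2.0 × 10³⁰) / (1.5 × 10¹¹)³ = 5.926 × 10⁻⁴
Ratio (larger/smaller) = 2.2

The Moon, by a factor of ≈ 2.2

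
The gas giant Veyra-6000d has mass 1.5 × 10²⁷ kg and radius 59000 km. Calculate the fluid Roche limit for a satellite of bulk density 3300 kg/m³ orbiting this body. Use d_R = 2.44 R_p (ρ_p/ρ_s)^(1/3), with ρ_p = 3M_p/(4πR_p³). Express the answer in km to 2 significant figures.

ρ_p = 3M_p/(4πR_p³) = 3 × (1.5 × 10²⁷) / (4π × (5.9 × 10⁷ m)³) = 1700 kg/m³
d_R = 2.44 × 59000 km × (1700/3300)^(1/3)
    = 1.2 × 10⁵ km

1.2 × 10⁵ km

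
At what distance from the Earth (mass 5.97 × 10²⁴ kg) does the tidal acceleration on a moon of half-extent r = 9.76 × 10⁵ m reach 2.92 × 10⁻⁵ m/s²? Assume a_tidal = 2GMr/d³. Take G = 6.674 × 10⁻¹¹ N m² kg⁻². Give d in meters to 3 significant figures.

2GMr/d³ = a_tidal  ⇒  d = (2GMr / a_tidal)^(1/3)
d = (2 × 6.674×10⁻¹¹ × (5.97 × 10²⁴) × (9.76 × 10⁵) / (2.92 × 10⁻⁵))^(1/3)
  = 2.99 × 10⁸ m

2.99 × 10⁸ m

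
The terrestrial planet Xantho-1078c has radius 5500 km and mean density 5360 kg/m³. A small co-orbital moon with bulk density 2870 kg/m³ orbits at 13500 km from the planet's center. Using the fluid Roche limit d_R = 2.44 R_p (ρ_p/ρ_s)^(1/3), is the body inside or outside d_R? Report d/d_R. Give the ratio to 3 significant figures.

d_R = 2.44 × (5500 km) × (5360/2870)^(1/3) = 16530 km
d/d_R = (13500) / (16530) = 0.817
Since d/d_R < 1, the body is inside the Roche limit.

inside; d/d_R ≈ 0.817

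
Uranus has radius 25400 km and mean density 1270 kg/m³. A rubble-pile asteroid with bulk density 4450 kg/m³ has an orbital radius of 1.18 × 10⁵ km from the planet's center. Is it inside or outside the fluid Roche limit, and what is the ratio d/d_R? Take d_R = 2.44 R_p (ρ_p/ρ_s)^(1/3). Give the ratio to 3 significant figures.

d_R = 2.44 × (25400 km) × (1270/4450)^(1/3) = 40800 km
d/d_R = (1.18 × 10⁵) / (40800) = 2.89
Since d/d_R > 1, the body is outside the Roche limit.

outside; d/d_R ≈ 2.89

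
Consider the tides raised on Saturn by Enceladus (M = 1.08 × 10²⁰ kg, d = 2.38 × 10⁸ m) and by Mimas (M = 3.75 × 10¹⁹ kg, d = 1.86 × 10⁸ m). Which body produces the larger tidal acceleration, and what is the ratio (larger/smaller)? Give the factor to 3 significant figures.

Enceladus, by a factor of ≈ 1.37

Tidal acceleration ∝ M/d³, so compare M/d³ for each.
Enceladus: (1.08 × 10²⁰) / (2.38 × 10⁸)³ = 8.011 × 10⁻⁶
Mimas: (3.75 × 10¹⁹) / (1.86 × 10⁸)³ = 5.828 × 10⁻⁶
Ratio (larger/smaller) = 1.37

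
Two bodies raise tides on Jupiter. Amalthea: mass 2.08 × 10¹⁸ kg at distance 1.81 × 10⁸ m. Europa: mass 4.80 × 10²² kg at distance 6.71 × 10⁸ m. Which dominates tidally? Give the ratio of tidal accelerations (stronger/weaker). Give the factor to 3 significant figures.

Tidal stretch scales as M/d³; compute that for each body.
Amalthea: (2.08 × 10¹⁸) / (1.81 × 10⁸)³ = 3.508 × 10⁻⁷
Europa: (4.80 × 10²²) / (6.71 × 10⁸)³ = 1.589 × 10⁻⁴
Ratio (larger/smaller) = 453

Europa, by a factor of ≈ 453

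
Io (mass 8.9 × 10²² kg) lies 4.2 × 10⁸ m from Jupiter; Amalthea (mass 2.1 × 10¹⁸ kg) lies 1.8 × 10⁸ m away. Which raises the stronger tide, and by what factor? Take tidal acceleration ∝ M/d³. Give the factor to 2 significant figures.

The tide-raising term goes as M/d³ (the gradient of a 1/d² field).
Io: (8.9 × 10²²) / (4.2 × 10⁸)³ = 1.201 × 10⁻³
Amalthea: (2.1 × 10¹⁸) / (1.8 × 10⁸)³ = 3.601 × 10⁻⁷
Ratio (larger/smaller) = 3300

Io, by a factor of ≈ 3300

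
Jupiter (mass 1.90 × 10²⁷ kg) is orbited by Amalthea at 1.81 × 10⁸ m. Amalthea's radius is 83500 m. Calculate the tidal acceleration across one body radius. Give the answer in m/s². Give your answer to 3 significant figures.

3.57 × 10⁻³ m/s²

Δg = 2GMr/d³
   = 2 × (6.674 × 10⁻¹¹) × (1.90 × 10²⁷) × (83500) / (1.81 × 10⁸)³
   = 3.57 × 10⁻³ m/s²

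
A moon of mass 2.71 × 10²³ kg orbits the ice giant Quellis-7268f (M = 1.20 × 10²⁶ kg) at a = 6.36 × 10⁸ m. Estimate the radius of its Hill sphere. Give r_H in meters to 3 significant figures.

r_H ≈ a (m/3M)^(1/3)
    = (6.36 × 10⁸) × (2.71 × 10²³ / (3 × 1.20 × 10²⁶))^(1/3)
    = 5.79 × 10⁷ m

5.79 × 10⁷ m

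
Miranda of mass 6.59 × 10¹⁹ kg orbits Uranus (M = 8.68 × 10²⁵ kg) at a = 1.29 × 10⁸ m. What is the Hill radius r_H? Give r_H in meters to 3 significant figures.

8.16 × 10⁵ m

r_H ≈ a (m/3M)^(1/3)
    = (1.29 × 10⁸) × (6.59 × 10¹⁹ / (3 × 8.68 × 10²⁵))^(1/3)
    = 8.16 × 10⁵ m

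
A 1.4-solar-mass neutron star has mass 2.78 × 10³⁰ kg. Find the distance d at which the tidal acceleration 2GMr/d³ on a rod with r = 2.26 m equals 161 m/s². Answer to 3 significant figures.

1.73 × 10⁶ m

2GMr/d³ = a_tidal  ⇒  d = (2GMr / a_tidal)^(1/3)
d = (2 × 6.674×10⁻¹¹ × (2.78 × 10³⁰) × (2.26) / (161))^(1/3)
  = 1.73 × 10⁶ m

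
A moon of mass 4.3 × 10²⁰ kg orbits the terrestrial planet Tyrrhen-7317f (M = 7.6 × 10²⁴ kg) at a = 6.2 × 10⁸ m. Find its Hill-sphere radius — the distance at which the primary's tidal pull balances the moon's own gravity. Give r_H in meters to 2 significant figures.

1.7 × 10⁷ m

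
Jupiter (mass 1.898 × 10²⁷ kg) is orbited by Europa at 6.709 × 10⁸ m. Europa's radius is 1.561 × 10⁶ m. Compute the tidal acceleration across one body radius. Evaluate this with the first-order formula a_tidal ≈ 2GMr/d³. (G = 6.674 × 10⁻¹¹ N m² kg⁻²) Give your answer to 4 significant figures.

Since r ≪ d, expand the inverse-square field across one radius to get the leading 2GMr/d³ term.
Δg = 2GMr/d³
   = 2 × (6.674 × 10⁻¹¹) × (1.898 × 10²⁷) × (1.561 × 10⁶) / (6.709 × 10⁸)³
   = 1.310 × 10⁻³ m/s²

1.310 × 10⁻³ m/s²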